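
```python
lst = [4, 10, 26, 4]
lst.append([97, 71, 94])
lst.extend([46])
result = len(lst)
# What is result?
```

After line 1: lst = [4, 10, 26, 4]
After line 2 (append adds [97, 71, 94] as single element): lst = [4, 10, 26, 4, [97, 71, 94]]
After line 3 (extend unpacks [46], adds 46): lst = [4, 10, 26, 4, [97, 71, 94], 46]
After line 4: result = len(lst) = 6

6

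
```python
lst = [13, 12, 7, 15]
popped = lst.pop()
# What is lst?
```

[13, 12, 7]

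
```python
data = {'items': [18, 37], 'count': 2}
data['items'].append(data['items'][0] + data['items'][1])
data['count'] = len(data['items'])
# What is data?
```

After line 1: data = {'items': [18, 37], 'count': 2}
After line 2 (append 18 + 37 = 55): data = {'items': [18, 37, 55], 'count': 2}
After line 3 (count = len(items) = 3): data = {'items': [18, 37, 55], 'count': 3}

{'items': [18, 37, 55], 'count': 3}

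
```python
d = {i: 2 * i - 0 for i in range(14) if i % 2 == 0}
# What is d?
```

{0: 0, 2: 4, 4: 8, 6: 12, 8: 16, 10: 20, 12: 24}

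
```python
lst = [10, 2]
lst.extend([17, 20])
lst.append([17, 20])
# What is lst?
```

After line 1: lst = [10, 2]
After line 2 (extend unpacks [17, 20]): lst = [10, 2, 17, 20]
After line 3 (append adds [17, 20] as single element): lst = [10, 2, 17, 20, [17, 20]]

[10, 2, 17, 20, [17, 20]]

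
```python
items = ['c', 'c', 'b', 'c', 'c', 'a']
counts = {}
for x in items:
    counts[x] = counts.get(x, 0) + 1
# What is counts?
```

Initial: counts = {}, items = ['c', 'c', 'b', 'c', 'c', 'a']
See 'c': counts = {'c': 1}
See 'c': counts = {'c': 2}
See 'b': counts = {'c': 2, 'b': 1}
See 'c': counts = {'c': 3, 'b': 1}
See 'c': counts = {'c': 4, 'b': 1}
See 'a': counts = {'c': 4, 'b': 1, 'a': 1}

{'c': 4, 'b': 1, 'a': 1}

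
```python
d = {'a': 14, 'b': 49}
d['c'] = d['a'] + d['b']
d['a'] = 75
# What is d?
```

After line 1: d = {'a': 14, 'b': 49}
After line 2 (d['c'] = 14 + 49): d = {'a': 14, 'b': 49, 'c': 63}
After line 3: d = {'a': 75, 'b': 49, 'c': 63}

{'a': 75, 'b': 49, 'c': 63}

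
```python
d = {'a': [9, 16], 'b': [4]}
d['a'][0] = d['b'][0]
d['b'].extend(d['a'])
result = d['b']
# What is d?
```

After line 1: d = {'a': [9, 16], 'b': [4]}
After line 2 (a[0] = b[0] = 4): d = {'a': [4, 16], 'b': [4]}
After line 3 (b.extend(a) appends [4, 16]): d = {'a': [4, 16], 'b': [4, 4, 16]}
After line 4: result = d['b'] = [4, 4, 16]

{'a': [4, 16], 'b': [4, 4, 16]}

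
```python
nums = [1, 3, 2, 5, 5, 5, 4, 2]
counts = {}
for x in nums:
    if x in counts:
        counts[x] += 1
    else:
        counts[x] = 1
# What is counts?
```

Initial: counts = {}, nums = [1, 3, 2, 5, 5, 5, 4, 2]
See 1: counts = {1: 1}
See 3: counts = {1: 1, 3: 1}
See 2: counts = {1: 1, 3: 1, 2: 1}
See 5: counts = {1: 1, 3: 1, 2: 1, 5: 1}
See 5: counts = {1: 1, 3: 1, 2: 1, 5: 2}
See 5: counts = {1: 1, 3: 1, 2: 1, 5: 3}
See 4: counts = {1: 1, 3: 1, 2: 1, 5: 3, 4: 1}
See 2: counts = {1: 1, 3: 1, 2: 2, 5: 3, 4: 1}

{1: 1, 3: 1, 2: 2, 5: 3, 4: 1}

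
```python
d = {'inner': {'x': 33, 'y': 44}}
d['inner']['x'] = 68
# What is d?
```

After line 1: d = {'inner': {'x': 33, 'y': 44}}
After line 2 (inner x overwritten): d = {'inner': {'x': 68, 'y': 44}}

{'inner': {'x': 68, 'y': 44}}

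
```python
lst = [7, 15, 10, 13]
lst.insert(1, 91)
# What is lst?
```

[7, 91, 15, 10, 13]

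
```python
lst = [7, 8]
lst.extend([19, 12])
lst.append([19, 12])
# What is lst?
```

After line 1: lst = [7, 8]
After line 2 (extend unpacks [19, 12]): lst = [7, 8, 19, 12]
After line 3 (append adds [19, 12] as single element): lst = [7, 8, 19, 12, [19, 12]]

[7, 8, 19, 12, [19, 12]]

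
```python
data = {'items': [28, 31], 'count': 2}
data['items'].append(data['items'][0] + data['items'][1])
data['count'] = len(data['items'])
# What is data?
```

After line 1: data = {'items': [28, 31], 'count': 2}
After line 2 (append 28 + 31 = 59): data = {'items': [28, 31, 59], 'count': 2}
After line 3 (count = len(items) = 3): data = {'items': [28, 31, 59], 'count': 3}

{'items': [28, 31, 59], 'count': 3}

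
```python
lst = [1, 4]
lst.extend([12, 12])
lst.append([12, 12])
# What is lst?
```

After line 1: lst = [1, 4]
After line 2 (extend unpacks [12, 12]): lst = [1, 4, 12, 12]
After line 3 (append adds [12, 12] as single element): lst = [1, 4, 12, 12, [12, 12]]

[1, 4, 12, 12, [12, 12]]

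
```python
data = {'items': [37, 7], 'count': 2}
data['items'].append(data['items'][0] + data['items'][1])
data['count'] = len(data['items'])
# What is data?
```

After line 1: data = {'items': [37, 7], 'count': 2}
After line 2 (append 37 + 7 = 44): data = {'items': [37, 7, 44], 'count': 2}
After line 3 (count = len(items) = 3): data = {'items': [37, 7, 44], 'count': 3}

{'items': [37, 7, 44], 'count': 3}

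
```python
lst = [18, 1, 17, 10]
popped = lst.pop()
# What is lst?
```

[18, 1, 17]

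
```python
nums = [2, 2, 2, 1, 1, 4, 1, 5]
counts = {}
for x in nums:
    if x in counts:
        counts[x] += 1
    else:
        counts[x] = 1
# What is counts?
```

Initial: counts = {}, nums = [2, 2, 2, 1, 1, 4, 1, 5]
See 2: counts = {2: 1}
See 2: counts = {2: 2}
See 2: counts = {2: 3}
See 1: counts = {2: 3, 1: 1}
See 1: counts = {2: 3, 1: 2}
See 4: counts = {2: 3, 1: 2, 4: 1}
See 1: counts = {2: 3, 1: 3, 4: 1}
See 5: counts = {2: 3, 1: 3, 4: 1, 5: 1}

{2: 3, 1: 3, 4: 1, 5: 1}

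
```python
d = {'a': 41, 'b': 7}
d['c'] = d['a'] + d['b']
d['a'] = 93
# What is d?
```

After line 1: d = {'a': 41, 'b': 7}
After line 2 (d['c'] = 41 + 7): d = {'a': 41, 'b': 7, 'c': 48}
After line 3: d = {'a': 93, 'b': 7, 'c': 48}

{'a': 93, 'b': 7, 'c': 48}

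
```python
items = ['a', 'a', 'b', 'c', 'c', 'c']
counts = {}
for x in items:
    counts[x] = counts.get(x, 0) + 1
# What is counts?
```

Initial: counts = {}, items = ['a', 'a', 'b', 'c', 'c', 'c']
See 'a': counts = {'a': 1}
See 'a': counts = {'a': 2}
See 'b': counts = {'a': 2, 'b': 1}
See 'c': counts = {'a': 2, 'b': 1, 'c': 1}
See 'c': counts = {'a': 2, 'b': 1, 'c': 2}
See 'c': counts = {'a': 2, 'b': 1, 'c': 3}

{'a': 2, 'b': 1, 'c': 3}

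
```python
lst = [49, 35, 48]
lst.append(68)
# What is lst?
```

[49, 35, 48, 68]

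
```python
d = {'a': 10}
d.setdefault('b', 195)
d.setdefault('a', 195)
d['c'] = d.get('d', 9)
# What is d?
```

After line 1: d = {'a': 10}
After line 2 (setdefault adds 'b'=195): d = {'a': 10, 'b': 195}
After line 3 (setdefault 'a' no-op, already exists): d = {'a': 10, 'b': 195}
After line 4 (get('d', 9) returns default since 'd' not in d): d = {'a': 10, 'b': 195, 'c': 9}

{'a': 10, 'b': 195, 'c': 9}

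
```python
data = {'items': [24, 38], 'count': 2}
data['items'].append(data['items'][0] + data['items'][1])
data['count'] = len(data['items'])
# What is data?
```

After line 1: data = {'items': [24, 38], 'count': 2}
After line 2 (append 24 + 38 = 62): data = {'items': [24, 38, 62], 'count': 2}
After line 3 (count = len(items) = 3): data = {'items': [24, 38, 62], 'count': 3}

{'items': [24, 38, 62], 'count': 3}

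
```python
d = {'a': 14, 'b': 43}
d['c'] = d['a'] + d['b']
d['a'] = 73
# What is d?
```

After line 1: d = {'a': 14, 'b': 43}
After line 2 (d['c'] = 14 + 43): d = {'a': 14, 'b': 43, 'c': 57}
After line 3: d = {'a': 73, 'b': 43, 'c': 57}

{'a': 73, 'b': 43, 'c': 57}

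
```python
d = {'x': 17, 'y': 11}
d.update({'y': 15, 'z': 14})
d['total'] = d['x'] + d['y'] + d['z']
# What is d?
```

After line 1: d = {'x': 17, 'y': 11}
After line 2 (y overwritten, z added): d = {'x': 17, 'y': 15, 'z': 14}
After line 3 (total = 17 + 15 + 14 = 46): d = {'x': 17, 'y': 15, 'z': 14, 'total': 46}

{'x': 17, 'y': 15, 'z': 14, 'total': 46}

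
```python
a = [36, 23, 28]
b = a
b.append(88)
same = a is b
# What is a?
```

After line 1: a = [36, 23, 28]
After line 2 (b = a is an alias, same object): a = [36, 23, 28], b = [36, 23, 28]
After line 3 (b.append mutates the shared list): a = [36, 23, 28, 88], b = [36, 23, 28, 88]
After line 4 (same = a is b; same object -> True): same = True

[36, 23, 28, 88]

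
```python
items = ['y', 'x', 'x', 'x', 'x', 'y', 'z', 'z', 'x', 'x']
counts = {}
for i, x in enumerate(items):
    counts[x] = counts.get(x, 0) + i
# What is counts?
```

Initial: counts = {}, items = ['y', 'x', 'x', 'x', 'x', 'y', 'z', 'z', 'x', 'x']
i=0, x='y': counts = {'y': 0}
i=1, x='x': counts = {'y': 0, 'x': 1}
i=2, x='x': counts = {'y': 0, 'x': 3}
i=3, x='x': counts = {'y': 0, 'x': 6}
i=4, x='x': counts = {'y': 0, 'x': 10}
i=5, x='y': counts = {'y': 5, 'x': 10}
i=6, x='z': counts = {'y': 5, 'x': 10, 'z': 6}
i=7, x='z': counts = {'y': 5, 'x': 10, 'z': 13}
i=8, x='x': counts = {'y': 5, 'x': 18, 'z': 13}
i=9, x='x': counts = {'y': 5, 'x': 27, 'z': 13}

{'y': 5, 'x': 27, 'z': 13}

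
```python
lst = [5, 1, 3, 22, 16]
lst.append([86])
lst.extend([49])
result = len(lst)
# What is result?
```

After line 1: lst = [5, 1, 3, 22, 16]
After line 2 (append adds [86] as single element): lst = [5, 1, 3, 22, 16, [86]]
After line 3 (extend unpacks [49], adds 49): lst = [5, 1, 3, 22, 16, [86], 49]
After line 4: result = len(lst) = 7

7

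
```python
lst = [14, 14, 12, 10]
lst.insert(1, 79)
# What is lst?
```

[14, 79, 14, 12, 10]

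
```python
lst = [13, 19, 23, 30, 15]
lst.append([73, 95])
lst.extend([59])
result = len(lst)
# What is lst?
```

After line 1: lst = [13, 19, 23, 30, 15]
After line 2 (append adds [73, 95] as single element): lst = [13, 19, 23, 30, 15, [73, 95]]
After line 3 (extend unpacks [59], adds 59): lst = [13, 19, 23, 30, 15, [73, 95], 59]
After line 4: result = len(lst) = 7

[13, 19, 23, 30, 15, [73, 95], 59]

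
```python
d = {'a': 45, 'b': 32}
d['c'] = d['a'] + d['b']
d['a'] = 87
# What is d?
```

After line 1: d = {'a': 45, 'b': 32}
After line 2 (d['c'] = 45 + 32): d = {'a': 45, 'b': 32, 'c': 77}
After line 3: d = {'a': 87, 'b': 32, 'c': 77}

{'a': 87, 'b': 32, 'c': 77}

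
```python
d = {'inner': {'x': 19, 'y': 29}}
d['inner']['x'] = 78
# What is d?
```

After line 1: d = {'inner': {'x': 19, 'y': 29}}
After line 2 (inner x overwritten): d = {'inner': {'x': 78, 'y': 29}}

{'inner': {'x': 78, 'y': 29}}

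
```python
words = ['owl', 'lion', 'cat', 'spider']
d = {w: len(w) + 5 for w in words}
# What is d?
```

{'owl': 8, 'lion': 9, 'cat': 8, 'spider': 11}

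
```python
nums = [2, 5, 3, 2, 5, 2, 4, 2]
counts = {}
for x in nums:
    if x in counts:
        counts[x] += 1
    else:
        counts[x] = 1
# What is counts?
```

Initial: counts = {}, nums = [2, 5, 3, 2, 5, 2, 4, 2]
See 2: counts = {2: 1}
See 5: counts = {2: 1, 5: 1}
See 3: counts = {2: 1, 5: 1, 3: 1}
See 2: counts = {2: 2, 5: 1, 3: 1}
See 5: counts = {2: 2, 5: 2, 3: 1}
See 2: counts = {2: 3, 5: 2, 3: 1}
See 4: counts = {2: 3, 5: 2, 3: 1, 4: 1}
See 2: counts = {2: 4, 5: 2, 3: 1, 4: 1}

{2: 4, 5: 2, 3: 1, 4: 1}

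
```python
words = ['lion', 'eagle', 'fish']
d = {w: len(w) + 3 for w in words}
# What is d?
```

{'lion': 7, 'eagle': 8, 'fish': 7}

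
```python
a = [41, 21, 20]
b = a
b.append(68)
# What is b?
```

After line 1: a = [41, 21, 20]
After line 2 (b = a is an alias, same object): a = [41, 21, 20], b = [41, 21, 20]
After line 3 (b.append mutates the shared list): a = [41, 21, 20, 68], b = [41, 21, 20, 68]

[41, 21, 20, 68]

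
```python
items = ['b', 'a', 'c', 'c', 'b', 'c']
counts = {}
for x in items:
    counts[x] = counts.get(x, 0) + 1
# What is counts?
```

Initial: counts = {}, items = ['b', 'a', 'c', 'c', 'b', 'c']
See 'b': counts = {'b': 1}
See 'a': counts = {'b': 1, 'a': 1}
See 'c': counts = {'b': 1, 'a': 1, 'c': 1}
See 'c': counts = {'b': 1, 'a': 1, 'c': 2}
See 'b': counts = {'b': 2, 'a': 1, 'c': 2}
See 'c': counts = {'b': 2, 'a': 1, 'c': 3}

{'b': 2, 'a': 1, 'c': 3}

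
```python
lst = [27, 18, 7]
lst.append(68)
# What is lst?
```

[27, 18, 7, 68]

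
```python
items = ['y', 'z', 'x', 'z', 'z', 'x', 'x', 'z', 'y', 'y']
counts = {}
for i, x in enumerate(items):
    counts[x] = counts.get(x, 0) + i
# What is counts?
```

Initial: counts = {}, items = ['y', 'z', 'x', 'z', 'z', 'x', 'x', 'z', 'y', 'y']
i=0, x='y': counts = {'y': 0}
i=1, x='z': counts = {'y': 0, 'z': 1}
i=2, x='x': counts = {'y': 0, 'z': 1, 'x': 2}
i=3, x='z': counts = {'y': 0, 'z': 4, 'x': 2}
i=4, x='z': counts = {'y': 0, 'z': 8, 'x': 2}
i=5, x='x': counts = {'y': 0, 'z': 8, 'x': 7}
i=6, x='x': counts = {'y': 0, 'z': 8, 'x': 13}
i=7, x='z': counts = {'y': 0, 'z': 15, 'x': 13}
i=8, x='y': counts = {'y': 8, 'z': 15, 'x': 13}
i=9, x='y': counts = {'y': 17, 'z': 15, 'x': 13}

{'y': 17, 'z': 15, 'x': 13}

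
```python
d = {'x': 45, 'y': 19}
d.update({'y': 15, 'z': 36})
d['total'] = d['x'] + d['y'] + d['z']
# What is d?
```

After line 1: d = {'x': 45, 'y': 19}
After line 2 (y overwritten, z added): d = {'x': 45, 'y': 15, 'z': 36}
After line 3 (total = 45 + 15 + 36 = 96): d = {'x': 45, 'y': 15, 'z': 36, 'total': 96}

{'x': 45, 'y': 15, 'z': 36, 'total': 96}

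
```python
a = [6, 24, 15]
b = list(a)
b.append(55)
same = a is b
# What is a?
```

After line 1: a = [6, 24, 15]
After line 2 (b = list(a) is a shallow copy, new object): a = [6, 24, 15], b = [6, 24, 15]
After line 3 (append only mutates b): a = [6, 24, 15], b = [6, 24, 15, 55]
After line 4 (same = a is b; different objects -> False): same = False

[6, 24, 15]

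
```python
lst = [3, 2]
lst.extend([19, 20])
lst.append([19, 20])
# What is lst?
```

After line 1: lst = [3, 2]
After line 2 (extend unpacks [19, 20]): lst = [3, 2, 19, 20]
After line 3 (append adds [19, 20] as single element): lst = [3, 2, 19, 20, [19, 20]]

[3, 2, 19, 20, [19, 20]]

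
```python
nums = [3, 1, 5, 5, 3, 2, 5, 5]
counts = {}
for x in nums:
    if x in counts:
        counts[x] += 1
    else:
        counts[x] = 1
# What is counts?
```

Initial: counts = {}, nums = [3, 1, 5, 5, 3, 2, 5, 5]
See 3: counts = {3: 1}
See 1: counts = {3: 1, 1: 1}
See 5: counts = {3: 1, 1: 1, 5: 1}
See 5: counts = {3: 1, 1: 1, 5: 2}
See 3: counts = {3: 2, 1: 1, 5: 2}
See 2: counts = {3: 2, 1: 1, 5: 2, 2: 1}
See 5: counts = {3: 2, 1: 1, 5: 3, 2: 1}
See 5: counts = {3: 2, 1: 1, 5: 4, 2: 1}

{3: 2, 1: 1, 5: 4, 2: 1}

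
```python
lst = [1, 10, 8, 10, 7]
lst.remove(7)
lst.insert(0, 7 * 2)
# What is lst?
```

After line 1: lst = [1, 10, 8, 10, 7]
After line 2 (remove first 7): lst = [1, 10, 8, 10]
After line 3 (insert 14 at index 0): lst = [14, 1, 10, 8, 10]

[14, 1, 10, 8, 10]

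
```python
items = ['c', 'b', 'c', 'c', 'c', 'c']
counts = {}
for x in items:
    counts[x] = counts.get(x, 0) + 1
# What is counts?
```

Initial: counts = {}, items = ['c', 'b', 'c', 'c', 'c', 'c']
See 'c': counts = {'c': 1}
See 'b': counts = {'c': 1, 'b': 1}
See 'c': counts = {'c': 2, 'b': 1}
See 'c': counts = {'c': 3, 'b': 1}
See 'c': counts = {'c': 4, 'b': 1}
See 'c': counts = {'c': 5, 'b': 1}

{'c': 5, 'b': 1}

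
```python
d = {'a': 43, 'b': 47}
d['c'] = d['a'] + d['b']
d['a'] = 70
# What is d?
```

After line 1: d = {'a': 43, 'b': 47}
After line 2 (d['c'] = 43 + 47): d = {'a': 43, 'b': 47, 'c': 90}
After line 3: d = {'a': 70, 'b': 47, 'c': 90}

{'a': 70, 'b': 47, 'c': 90}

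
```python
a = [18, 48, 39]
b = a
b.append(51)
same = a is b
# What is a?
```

After line 1: a = [18, 48, 39]
After line 2 (b = a is an alias, same object): a = [18, 48, 39], b = [18, 48, 39]
After line 3 (b.append mutates the shared list): a = [18, 48, 39, 51], b = [18, 48, 39, 51]
After line 4 (same = a is b; same object -> True): same = True

[18, 48, 39, 51]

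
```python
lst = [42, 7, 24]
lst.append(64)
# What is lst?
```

[42, 7, 24, 64]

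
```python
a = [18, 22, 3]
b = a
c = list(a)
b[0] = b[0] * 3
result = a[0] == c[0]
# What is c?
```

After line 1: a = [18, 22, 3]
After line 2 (b = a, alias): a = [18, 22, 3], b = [18, 22, 3]
After line 3 (c = list(a) is a copy, new object): c = [18, 22, 3]
After line 4 (b[0] = 18 * 3 = 54; mutates shared a/b): a = b = [54, 22, 3], c = [18, 22, 3]
After line 5 (a[0] = 54, c[0] = 18; result = False)

[18, 22, 3]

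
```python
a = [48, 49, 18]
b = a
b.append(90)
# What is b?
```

After line 1: a = [48, 49, 18]
After line 2 (b = a is an alias, same object): a = [48, 49, 18], b = [48, 49, 18]
After line 3 (b.append mutates the shared list): a = [48, 49, 18, 90], b = [48, 49, 18, 90]

[48, 49, 18, 90]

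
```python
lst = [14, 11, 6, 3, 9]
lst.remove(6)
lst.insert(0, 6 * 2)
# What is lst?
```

After line 1: lst = [14, 11, 6, 3, 9]
After line 2 (remove first 6): lst = [14, 11, 3, 9]
After line 3 (insert 12 at index 0): lst = [12, 14, 11, 3, 9]

[12, 14, 11, 3, 9]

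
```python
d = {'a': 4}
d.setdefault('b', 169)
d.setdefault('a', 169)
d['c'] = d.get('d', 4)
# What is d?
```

After line 1: d = {'a': 4}
After line 2 (setdefault adds 'b'=169): d = {'a': 4, 'b': 169}
After line 3 (setdefault 'a' no-op, already exists): d = {'a': 4, 'b': 169}
After line 4 (get('d', 4) returns default since 'd' not in d): d = {'a': 4, 'b': 169, 'c': 4}

{'a': 4, 'b': 169, 'c': 4}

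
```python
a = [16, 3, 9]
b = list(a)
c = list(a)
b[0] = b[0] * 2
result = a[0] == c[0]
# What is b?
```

After line 1: a = [16, 3, 9]
After line 2 (b = list(a), copy): a = [16, 3, 9], b = [16, 3, 9]
After line 3 (c = list(a) is a copy, new object): c = [16, 3, 9]
After line 4 (b[0] = 16 * 2 = 32; only b mutates (copy)): a = [16, 3, 9], b = [32, 3, 9], c = [16, 3, 9]
After line 5 (a[0] = 16, c[0] = 16; result = True)

[32, 3, 9]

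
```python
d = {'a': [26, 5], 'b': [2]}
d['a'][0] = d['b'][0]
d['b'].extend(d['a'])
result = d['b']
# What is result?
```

After line 1: d = {'a': [26, 5], 'b': [2]}
After line 2 (a[0] = b[0] = 2): d = {'a': [2, 5], 'b': [2]}
After line 3 (b.extend(a) appends [2, 5]): d = {'a': [2, 5], 'b': [2, 2, 5]}
After line 4: result = d['b'] = [2, 2, 5]

[2, 2, 5]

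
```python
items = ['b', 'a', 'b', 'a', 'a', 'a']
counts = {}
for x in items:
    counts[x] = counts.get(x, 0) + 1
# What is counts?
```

Initial: counts = {}, items = ['b', 'a', 'b', 'a', 'a', 'a']
See 'b': counts = {'b': 1}
See 'a': counts = {'b': 1, 'a': 1}
See 'b': counts = {'b': 2, 'a': 1}
See 'a': counts = {'b': 2, 'a': 2}
See 'a': counts = {'b': 2, 'a': 3}
See 'a': counts = {'b': 2, 'a': 4}

{'b': 2, 'a': 4}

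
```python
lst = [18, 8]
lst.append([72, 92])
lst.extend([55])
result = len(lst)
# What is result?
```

After line 1: lst = [18, 8]
After line 2 (append adds [72, 92] as single element): lst = [18, 8, [72, 92]]
After line 3 (extend unpacks [55], adds 55): lst = [18, 8, [72, 92], 55]
After line 4: result = len(lst) = 4

4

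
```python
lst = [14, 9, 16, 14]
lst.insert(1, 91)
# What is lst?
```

[14, 91, 9, 16, 14]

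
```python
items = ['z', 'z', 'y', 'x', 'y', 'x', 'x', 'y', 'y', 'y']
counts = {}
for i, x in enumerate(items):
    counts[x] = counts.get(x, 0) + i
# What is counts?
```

Initial: counts = {}, items = ['z', 'z', 'y', 'x', 'y', 'x', 'x', 'y', 'y', 'y']
i=0, x='z': counts = {'z': 0}
i=1, x='z': counts = {'z': 1}
i=2, x='y': counts = {'z': 1, 'y': 2}
i=3, x='x': counts = {'z': 1, 'y': 2, 'x': 3}
i=4, x='y': counts = {'z': 1, 'y': 6, 'x': 3}
i=5, x='x': counts = {'z': 1, 'y': 6, 'x': 8}
i=6, x='x': counts = {'z': 1, 'y': 6, 'x': 14}
i=7, x='y': counts = {'z': 1, 'y': 13, 'x': 14}
i=8, x='y': counts = {'z': 1, 'y': 21, 'x': 14}
i=9, x='y': counts = {'z': 1, 'y': 30, 'x': 14}

{'z': 1, 'y': 30, 'x': 14}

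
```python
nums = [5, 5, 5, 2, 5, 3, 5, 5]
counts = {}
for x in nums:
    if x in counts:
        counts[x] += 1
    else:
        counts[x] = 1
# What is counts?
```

Initial: counts = {}, nums = [5, 5, 5, 2, 5, 3, 5, 5]
See 5: counts = {5: 1}
See 5: counts = {5: 2}
See 5: counts = {5: 3}
See 2: counts = {5: 3, 2: 1}
See 5: counts = {5: 4, 2: 1}
See 3: counts = {5: 4, 2: 1, 3: 1}
See 5: counts = {5: 5, 2: 1, 3: 1}
See 5: counts = {5: 6, 2: 1, 3: 1}

{5: 6, 2: 1, 3: 1}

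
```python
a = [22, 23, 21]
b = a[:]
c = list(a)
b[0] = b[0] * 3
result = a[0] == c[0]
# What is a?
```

After line 1: a = [22, 23, 21]
After line 2 (b = a[:], copy): a = [22, 23, 21], b = [22, 23, 21]
After line 3 (c = list(a) is a copy, new object): c = [22, 23, 21]
After line 4 (b[0] = 22 * 3 = 66; only b mutates (copy)): a = [22, 23, 21], b = [66, 23, 21], c = [22, 23, 21]
After line 5 (a[0] = 22, c[0] = 22; result = True)

[22, 23, 21]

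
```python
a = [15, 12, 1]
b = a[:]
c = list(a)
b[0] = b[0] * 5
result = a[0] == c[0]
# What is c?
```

After line 1: a = [15, 12, 1]
After line 2 (b = a[:], copy): a = [15, 12, 1], b = [15, 12, 1]
After line 3 (c = list(a) is a copy, new object): c = [15, 12, 1]
After line 4 (b[0] = 15 * 5 = 75; only b mutates (copy)): a = [15, 12, 1], b = [75, 12, 1], c = [15, 12, 1]
After line 5 (a[0] = 15, c[0] = 15; result = True)

[15, 12, 1]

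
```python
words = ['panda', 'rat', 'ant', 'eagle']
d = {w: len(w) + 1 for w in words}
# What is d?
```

{'panda': 6, 'rat': 4, 'ant': 4, 'eagle': 6}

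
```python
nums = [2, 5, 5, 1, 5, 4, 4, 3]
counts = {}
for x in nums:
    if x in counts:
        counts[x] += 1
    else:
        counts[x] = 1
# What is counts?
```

Initial: counts = {}, nums = [2, 5, 5, 1, 5, 4, 4, 3]
See 2: counts = {2: 1}
See 5: counts = {2: 1, 5: 1}
See 5: counts = {2: 1, 5: 2}
See 1: counts = {2: 1, 5: 2, 1: 1}
See 5: counts = {2: 1, 5: 3, 1: 1}
See 4: counts = {2: 1, 5: 3, 1: 1, 4: 1}
See 4: counts = {2: 1, 5: 3, 1: 1, 4: 2}
See 3: counts = {2: 1, 5: 3, 1: 1, 4: 2, 3: 1}

{2: 1, 5: 3, 1: 1, 4: 2, 3: 1}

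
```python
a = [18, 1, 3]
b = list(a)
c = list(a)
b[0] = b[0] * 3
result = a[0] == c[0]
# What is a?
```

After line 1: a = [18, 1, 3]
After line 2 (b = list(a), copy): a = [18, 1, 3], b = [18, 1, 3]
After line 3 (c = list(a) is a copy, new object): c = [18, 1, 3]
After line 4 (b[0] = 18 * 3 = 54; only b mutates (copy)): a = [18, 1, 3], b = [54, 1, 3], c = [18, 1, 3]
After line 5 (a[0] = 18, c[0] = 18; result = True)

[18, 1, 3]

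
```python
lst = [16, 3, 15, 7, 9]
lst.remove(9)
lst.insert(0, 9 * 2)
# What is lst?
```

After line 1: lst = [16, 3, 15, 7, 9]
After line 2 (remove first 9): lst = [16, 3, 15, 7]
After line 3 (insert 18 at index 0): lst = [18, 16, 3, 15, 7]

[18, 16, 3, 15, 7]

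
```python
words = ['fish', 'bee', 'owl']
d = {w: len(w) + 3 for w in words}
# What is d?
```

{'fish': 7, 'bee': 6, 'owl': 6}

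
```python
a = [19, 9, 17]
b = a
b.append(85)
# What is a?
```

After line 1: a = [19, 9, 17]
After line 2 (b = a is an alias, same object): a = [19, 9, 17], b = [19, 9, 17]
After line 3 (b.append mutates the shared list): a = [19, 9, 17, 85], b = [19, 9, 17, 85]

[19, 9, 17, 85]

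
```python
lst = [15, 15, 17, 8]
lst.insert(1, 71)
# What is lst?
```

[15, 71, 15, 17, 8]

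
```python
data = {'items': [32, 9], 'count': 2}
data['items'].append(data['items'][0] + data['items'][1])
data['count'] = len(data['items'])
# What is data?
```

After line 1: data = {'items': [32, 9], 'count': 2}
After line 2 (append 32 + 9 = 41): data = {'items': [32, 9, 41], 'count': 2}
After line 3 (count = len(items) = 3): data = {'items': [32, 9, 41], 'count': 3}

{'items': [32, 9, 41], 'count': 3}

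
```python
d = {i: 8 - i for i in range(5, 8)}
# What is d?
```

{5: 3, 6: 2, 7: 1}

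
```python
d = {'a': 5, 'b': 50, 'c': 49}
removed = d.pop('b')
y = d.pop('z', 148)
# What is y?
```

After line 1: d = {'a': 5, 'b': 50, 'c': 49}
After line 2 (pop 'b' returns 50): d = {'a': 5, 'c': 49}, removed = 50
After line 3 (pop 'z' missing, returns default 148): d = {'a': 5, 'c': 49}, y = 148

148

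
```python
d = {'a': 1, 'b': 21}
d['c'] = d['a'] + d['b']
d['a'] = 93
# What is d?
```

After line 1: d = {'a': 1, 'b': 21}
After line 2 (d['c'] = 1 + 21): d = {'a': 1, 'b': 21, 'c': 22}
After line 3: d = {'a': 93, 'b': 21, 'c': 22}

{'a': 93, 'b': 21, 'c': 22}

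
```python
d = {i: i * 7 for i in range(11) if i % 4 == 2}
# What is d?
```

{2: 14, 6: 42, 10: 70}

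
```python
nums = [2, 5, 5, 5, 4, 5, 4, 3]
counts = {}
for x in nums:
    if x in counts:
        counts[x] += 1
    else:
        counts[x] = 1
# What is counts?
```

Initial: counts = {}, nums = [2, 5, 5, 5, 4, 5, 4, 3]
See 2: counts = {2: 1}
See 5: counts = {2: 1, 5: 1}
See 5: counts = {2: 1, 5: 2}
See 5: counts = {2: 1, 5: 3}
See 4: counts = {2: 1, 5: 3, 4: 1}
See 5: counts = {2: 1, 5: 4, 4: 1}
See 4: counts = {2: 1, 5: 4, 4: 2}
See 3: counts = {2: 1, 5: 4, 4: 2, 3: 1}

{2: 1, 5: 4, 4: 2, 3: 1}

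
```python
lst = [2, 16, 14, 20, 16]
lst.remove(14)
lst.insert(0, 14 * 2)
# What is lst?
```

After line 1: lst = [2, 16, 14, 20, 16]
After line 2 (remove first 14): lst = [2, 16, 20, 16]
After line 3 (insert 28 at index 0): lst = [28, 2, 16, 20, 16]

[28, 2, 16, 20, 16]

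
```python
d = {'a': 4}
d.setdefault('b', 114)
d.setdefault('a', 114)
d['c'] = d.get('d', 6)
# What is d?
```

After line 1: d = {'a': 4}
After line 2 (setdefault adds 'b'=114): d = {'a': 4, 'b': 114}
After line 3 (setdefault 'a' no-op, already exists): d = {'a': 4, 'b': 114}
After line 4 (get('d', 6) returns default since 'd' not in d): d = {'a': 4, 'b': 114, 'c': 6}

{'a': 4, 'b': 114, 'c': 6}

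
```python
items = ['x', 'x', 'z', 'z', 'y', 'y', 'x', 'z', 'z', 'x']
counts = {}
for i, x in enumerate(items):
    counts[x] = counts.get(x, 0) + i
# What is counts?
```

Initial: counts = {}, items = ['x', 'x', 'z', 'z', 'y', 'y', 'x', 'z', 'z', 'x']
i=0, x='x': counts = {'x': 0}
i=1, x='x': counts = {'x': 1}
i=2, x='z': counts = {'x': 1, 'z': 2}
i=3, x='z': counts = {'x': 1, 'z': 5}
i=4, x='y': counts = {'x': 1, 'z': 5, 'y': 4}
i=5, x='y': counts = {'x': 1, 'z': 5, 'y': 9}
i=6, x='x': counts = {'x': 7, 'z': 5, 'y': 9}
i=7, x='z': counts = {'x': 7, 'z': 12, 'y': 9}
i=8, x='z': counts = {'x': 7, 'z': 20, 'y': 9}
i=9, x='x': counts = {'x': 16, 'z': 20, 'y': 9}

{'x': 16, 'z': 20, 'y': 9}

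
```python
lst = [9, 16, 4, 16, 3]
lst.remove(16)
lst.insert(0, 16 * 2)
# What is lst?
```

After line 1: lst = [9, 16, 4, 16, 3]
After line 2 (remove first 16): lst = [9, 4, 16, 3]
After line 3 (insert 32 at index 0): lst = [32, 9, 4, 16, 3]

[32, 9, 4, 16, 3]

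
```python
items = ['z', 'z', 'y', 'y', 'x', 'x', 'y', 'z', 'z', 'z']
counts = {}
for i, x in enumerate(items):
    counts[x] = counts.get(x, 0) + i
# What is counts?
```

Initial: counts = {}, items = ['z', 'z', 'y', 'y', 'x', 'x', 'y', 'z', 'z', 'z']
i=0, x='z': counts = {'z': 0}
i=1, x='z': counts = {'z': 1}
i=2, x='y': counts = {'z': 1, 'y': 2}
i=3, x='y': counts = {'z': 1, 'y': 5}
i=4, x='x': counts = {'z': 1, 'y': 5, 'x': 4}
i=5, x='x': counts = {'z': 1, 'y': 5, 'x': 9}
i=6, x='y': counts = {'z': 1, 'y': 11, 'x': 9}
i=7, x='z': counts = {'z': 8, 'y': 11, 'x': 9}
i=8, x='z': counts = {'z': 16, 'y': 11, 'x': 9}
i=9, x='z': counts = {'z': 25, 'y': 11, 'x': 9}

{'z': 25, 'y': 11, 'x': 9}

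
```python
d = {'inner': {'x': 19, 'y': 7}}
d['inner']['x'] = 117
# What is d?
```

After line 1: d = {'inner': {'x': 19, 'y': 7}}
After line 2 (inner x overwritten): d = {'inner': {'x': 117, 'y': 7}}

{'inner': {'x': 117, 'y': 7}}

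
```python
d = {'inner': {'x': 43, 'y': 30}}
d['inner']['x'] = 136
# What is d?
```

After line 1: d = {'inner': {'x': 43, 'y': 30}}
After line 2 (inner x overwritten): d = {'inner': {'x': 136, 'y': 30}}

{'inner': {'x': 136, 'y': 30}}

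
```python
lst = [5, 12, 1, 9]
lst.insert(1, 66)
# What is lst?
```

[5, 66, 12, 1, 9]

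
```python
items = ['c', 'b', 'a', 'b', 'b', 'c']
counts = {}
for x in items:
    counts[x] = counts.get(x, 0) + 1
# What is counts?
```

Initial: counts = {}, items = ['c', 'b', 'a', 'b', 'b', 'c']
See 'c': counts = {'c': 1}
See 'b': counts = {'c': 1, 'b': 1}
See 'a': counts = {'c': 1, 'b': 1, 'a': 1}
See 'b': counts = {'c': 1, 'b': 2, 'a': 1}
See 'b': counts = {'c': 1, 'b': 3, 'a': 1}
See 'c': counts = {'c': 2, 'b': 3, 'a': 1}

{'c': 2, 'b': 3, 'a': 1}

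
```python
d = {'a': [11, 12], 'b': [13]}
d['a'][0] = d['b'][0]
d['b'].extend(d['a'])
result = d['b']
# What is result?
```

After line 1: d = {'a': [11, 12], 'b': [13]}
After line 2 (a[0] = b[0] = 13): d = {'a': [13, 12], 'b': [13]}
After line 3 (b.extend(a) appends [13, 12]): d = {'a': [13, 12], 'b': [13, 13, 12]}
After line 4: result = d['b'] = [13, 13, 12]

[13, 13, 12]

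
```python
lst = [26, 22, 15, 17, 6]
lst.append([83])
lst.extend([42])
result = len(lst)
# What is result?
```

After line 1: lst = [26, 22, 15, 17, 6]
After line 2 (append adds [83] as single element): lst = [26, 22, 15, 17, 6, [83]]
After line 3 (extend unpacks [42], adds 42): lst = [26, 22, 15, 17, 6, [83], 42]
After line 4: result = len(lst) = 7

7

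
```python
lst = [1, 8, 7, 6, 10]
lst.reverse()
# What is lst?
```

[10, 6, 7, 8, 1]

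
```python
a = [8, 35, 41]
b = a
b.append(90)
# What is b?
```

After line 1: a = [8, 35, 41]
After line 2 (b = a is an alias, same object): a = [8, 35, 41], b = [8, 35, 41]
After line 3 (b.append mutates the shared list): a = [8, 35, 41, 90], b = [8, 35, 41, 90]

[8, 35, 41, 90]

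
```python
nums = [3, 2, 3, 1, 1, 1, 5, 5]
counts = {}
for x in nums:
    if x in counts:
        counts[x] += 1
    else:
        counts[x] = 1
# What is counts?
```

Initial: counts = {}, nums = [3, 2, 3, 1, 1, 1, 5, 5]
See 3: counts = {3: 1}
See 2: counts = {3: 1, 2: 1}
See 3: counts = {3: 2, 2: 1}
See 1: counts = {3: 2, 2: 1, 1: 1}
See 1: counts = {3: 2, 2: 1, 1: 2}
See 1: counts = {3: 2, 2: 1, 1: 3}
See 5: counts = {3: 2, 2: 1, 1: 3, 5: 1}
See 5: counts = {3: 2, 2: 1, 1: 3, 5: 2}

{3: 2, 2: 1, 1: 3, 5: 2}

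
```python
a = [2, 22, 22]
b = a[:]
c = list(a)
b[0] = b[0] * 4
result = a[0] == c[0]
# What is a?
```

After line 1: a = [2, 22, 22]
After line 2 (b = a[:], copy): a = [2, 22, 22], b = [2, 22, 22]
After line 3 (c = list(a) is a copy, new object): c = [2, 22, 22]
After line 4 (b[0] = 2 * 4 = 8; only b mutates (copy)): a = [2, 22, 22], b = [8, 22, 22], c = [2, 22, 22]
After line 5 (a[0] = 2, c[0] = 2; result = True)

[2, 22, 22]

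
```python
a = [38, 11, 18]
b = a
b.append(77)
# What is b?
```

After line 1: a = [38, 11, 18]
After line 2 (b = a is an alias, same object): a = [38, 11, 18], b = [38, 11, 18]
After line 3 (b.append mutates the shared list): a = [38, 11, 18, 77], b = [38, 11, 18, 77]

[38, 11, 18, 77]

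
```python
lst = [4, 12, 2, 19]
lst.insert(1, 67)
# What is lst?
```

[4, 67, 12, 2, 19]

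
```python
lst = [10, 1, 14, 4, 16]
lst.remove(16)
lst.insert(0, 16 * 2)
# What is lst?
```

After line 1: lst = [10, 1, 14, 4, 16]
After line 2 (remove first 16): lst = [10, 1, 14, 4]
After line 3 (insert 32 at index 0): lst = [32, 10, 1, 14, 4]

[32, 10, 1, 14, 4]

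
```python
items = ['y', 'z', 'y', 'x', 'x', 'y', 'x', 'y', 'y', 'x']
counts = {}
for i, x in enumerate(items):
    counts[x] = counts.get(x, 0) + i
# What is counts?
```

Initial: counts = {}, items = ['y', 'z', 'y', 'x', 'x', 'y', 'x', 'y', 'y', 'x']
i=0, x='y': counts = {'y': 0}
i=1, x='z': counts = {'y': 0, 'z': 1}
i=2, x='y': counts = {'y': 2, 'z': 1}
i=3, x='x': counts = {'y': 2, 'z': 1, 'x': 3}
i=4, x='x': counts = {'y': 2, 'z': 1, 'x': 7}
i=5, x='y': counts = {'y': 7, 'z': 1, 'x': 7}
i=6, x='x': counts = {'y': 7, 'z': 1, 'x': 13}
i=7, x='y': counts = {'y': 14, 'z': 1, 'x': 13}
i=8, x='y': counts = {'y': 22, 'z': 1, 'x': 13}
i=9, x='x': counts = {'y': 22, 'z': 1, 'x': 22}

{'y': 22, 'z': 1, 'x': 22}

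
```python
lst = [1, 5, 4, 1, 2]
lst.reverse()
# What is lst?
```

[2, 1, 4, 5, 1]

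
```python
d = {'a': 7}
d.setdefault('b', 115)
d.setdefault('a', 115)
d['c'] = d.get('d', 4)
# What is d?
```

After line 1: d = {'a': 7}
After line 2 (setdefault adds 'b'=115): d = {'a': 7, 'b': 115}
After line 3 (setdefault 'a' no-op, already exists): d = {'a': 7, 'b': 115}
After line 4 (get('d', 4) returns default since 'd' not in d): d = {'a': 7, 'b': 115, 'c': 4}

{'a': 7, 'b': 115, 'c': 4}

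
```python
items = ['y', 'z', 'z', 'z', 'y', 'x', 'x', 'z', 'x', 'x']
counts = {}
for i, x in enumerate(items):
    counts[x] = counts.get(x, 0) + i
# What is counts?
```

Initial: counts = {}, items = ['y', 'z', 'z', 'z', 'y', 'x', 'x', 'z', 'x', 'x']
i=0, x='y': counts = {'y': 0}
i=1, x='z': counts = {'y': 0, 'z': 1}
i=2, x='z': counts = {'y': 0, 'z': 3}
i=3, x='z': counts = {'y': 0, 'z': 6}
i=4, x='y': counts = {'y': 4, 'z': 6}
i=5, x='x': counts = {'y': 4, 'z': 6, 'x': 5}
i=6, x='x': counts = {'y': 4, 'z': 6, 'x': 11}
i=7, x='z': counts = {'y': 4, 'z': 13, 'x': 11}
i=8, x='x': counts = {'y': 4, 'z': 13, 'x': 19}
i=9, x='x': counts = {'y': 4, 'z': 13, 'x': 28}

{'y': 4, 'z': 13, 'x': 28}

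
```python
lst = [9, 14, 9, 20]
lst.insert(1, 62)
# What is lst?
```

[9, 62, 14, 9, 20]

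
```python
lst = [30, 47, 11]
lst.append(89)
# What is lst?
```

[30, 47, 11, 89]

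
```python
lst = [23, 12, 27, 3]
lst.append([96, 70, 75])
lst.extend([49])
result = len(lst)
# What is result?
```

After line 1: lst = [23, 12, 27, 3]
After line 2 (append adds [96, 70, 75] as single element): lst = [23, 12, 27, 3, [96, 70, 75]]
After line 3 (extend unpacks [49], adds 49): lst = [23, 12, 27, 3, [96, 70, 75], 49]
After line 4: result = len(lst) = 6

6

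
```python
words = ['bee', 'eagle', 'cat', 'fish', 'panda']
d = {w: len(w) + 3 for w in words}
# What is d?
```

{'bee': 6, 'eagle': 8, 'cat': 6, 'fish': 7, 'panda': 8}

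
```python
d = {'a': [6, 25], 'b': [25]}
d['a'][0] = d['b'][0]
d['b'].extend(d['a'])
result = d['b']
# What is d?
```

After line 1: d = {'a': [6, 25], 'b': [25]}
After line 2 (a[0] = b[0] = 25): d = {'a': [25, 25], 'b': [25]}
After line 3 (b.extend(a) appends [25, 25]): d = {'a': [25, 25], 'b': [25, 25, 25]}
After line 4: result = d['b'] = [25, 25, 25]

{'a': [25, 25], 'b': [25, 25, 25]}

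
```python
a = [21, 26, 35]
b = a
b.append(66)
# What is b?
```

After line 1: a = [21, 26, 35]
After line 2 (b = a is an alias, same object): a = [21, 26, 35], b = [21, 26, 35]
After line 3 (b.append mutates the shared list): a = [21, 26, 35, 66], b = [21, 26, 35, 66]

[21, 26, 35, 66]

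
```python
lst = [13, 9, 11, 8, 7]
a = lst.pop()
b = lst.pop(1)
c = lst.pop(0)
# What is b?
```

After line 1: lst = [13, 9, 11, 8, 7]
After line 2 (pop() -> a = 7): lst = [13, 9, 11, 8]
After line 3 (pop(1) -> b = 9): lst = [13, 11, 8]
After line 4 (pop(0) -> c = 13): lst = [11, 8]

9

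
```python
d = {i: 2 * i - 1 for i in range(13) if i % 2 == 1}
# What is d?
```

{1: 1, 3: 5, 5: 9, 7: 13, 9: 17, 11: 21}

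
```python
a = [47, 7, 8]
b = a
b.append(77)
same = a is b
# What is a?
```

After line 1: a = [47, 7, 8]
After line 2 (b = a is an alias, same object): a = [47, 7, 8], b = [47, 7, 8]
After line 3 (b.append mutates the shared list): a = [47, 7, 8, 77], b = [47, 7, 8, 77]
After line 4 (same = a is b; same object -> True): same = True

[47, 7, 8, 77]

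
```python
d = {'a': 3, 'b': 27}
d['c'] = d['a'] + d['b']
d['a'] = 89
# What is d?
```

After line 1: d = {'a': 3, 'b': 27}
After line 2 (d['c'] = 3 + 27): d = {'a': 3, 'b': 27, 'c': 30}
After line 3: d = {'a': 89, 'b': 27, 'c': 30}

{'a': 89, 'b': 27, 'c': 30}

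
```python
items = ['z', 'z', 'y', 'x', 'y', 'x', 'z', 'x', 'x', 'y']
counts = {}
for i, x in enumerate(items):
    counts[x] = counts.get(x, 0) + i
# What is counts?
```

Initial: counts = {}, items = ['z', 'z', 'y', 'x', 'y', 'x', 'z', 'x', 'x', 'y']
i=0, x='z': counts = {'z': 0}
i=1, x='z': counts = {'z': 1}
i=2, x='y': counts = {'z': 1, 'y': 2}
i=3, x='x': counts = {'z': 1, 'y': 2, 'x': 3}
i=4, x='y': counts = {'z': 1, 'y': 6, 'x': 3}
i=5, x='x': counts = {'z': 1, 'y': 6, 'x': 8}
i=6, x='z': counts = {'z': 7, 'y': 6, 'x': 8}
i=7, x='x': counts = {'z': 7, 'y': 6, 'x': 15}
i=8, x='x': counts = {'z': 7, 'y': 6, 'x': 23}
i=9, x='y': counts = {'z': 7, 'y': 15, 'x': 23}

{'z': 7, 'y': 15, 'x': 23}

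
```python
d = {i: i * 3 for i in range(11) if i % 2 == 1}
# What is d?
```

{1: 3, 3: 9, 5: 15, 7: 21, 9: 27}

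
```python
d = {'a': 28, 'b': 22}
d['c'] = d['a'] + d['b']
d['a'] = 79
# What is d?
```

After line 1: d = {'a': 28, 'b': 22}
After line 2 (d['c'] = 28 + 22): d = {'a': 28, 'b': 22, 'c': 50}
After line 3: d = {'a': 79, 'b': 22, 'c': 50}

{'a': 79, 'b': 22, 'c': 50}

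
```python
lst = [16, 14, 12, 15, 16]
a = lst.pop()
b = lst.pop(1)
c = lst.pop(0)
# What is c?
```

After line 1: lst = [16, 14, 12, 15, 16]
After line 2 (pop() -> a = 16): lst = [16, 14, 12, 15]
After line 3 (pop(1) -> b = 14): lst = [16, 12, 15]
After line 4 (pop(0) -> c = 16): lst = [12, 15]

16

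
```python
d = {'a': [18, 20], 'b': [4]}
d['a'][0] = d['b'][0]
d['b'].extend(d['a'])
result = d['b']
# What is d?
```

After line 1: d = {'a': [18, 20], 'b': [4]}
After line 2 (a[0] = b[0] = 4): d = {'a': [4, 20], 'b': [4]}
After line 3 (b.extend(a) appends [4, 20]): d = {'a': [4, 20], 'b': [4, 4, 20]}
After line 4: result = d['b'] = [4, 4, 20]

{'a': [4, 20], 'b': [4, 4, 20]}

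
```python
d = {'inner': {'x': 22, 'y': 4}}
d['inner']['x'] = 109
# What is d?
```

After line 1: d = {'inner': {'x': 22, 'y': 4}}
After line 2 (inner x overwritten): d = {'inner': {'x': 109, 'y': 4}}

{'inner': {'x': 109, 'y': 4}}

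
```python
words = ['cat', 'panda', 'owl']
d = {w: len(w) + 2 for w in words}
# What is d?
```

{'cat': 5, 'panda': 7, 'owl': 5}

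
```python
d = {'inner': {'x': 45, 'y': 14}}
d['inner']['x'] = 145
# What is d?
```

After line 1: d = {'inner': {'x': 45, 'y': 14}}
After line 2 (inner x overwritten): d = {'inner': {'x': 145, 'y': 14}}

{'inner': {'x': 145, 'y': 14}}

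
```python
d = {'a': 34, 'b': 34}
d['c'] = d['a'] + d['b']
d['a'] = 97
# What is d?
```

After line 1: d = {'a': 34, 'b': 34}
After line 2 (d['c'] = 34 + 34): d = {'a': 34, 'b': 34, 'c': 68}
After line 3: d = {'a': 97, 'b': 34, 'c': 68}

{'a': 97, 'b': 34, 'c': 68}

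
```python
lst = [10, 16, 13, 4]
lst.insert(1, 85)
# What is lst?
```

[10, 85, 16, 13, 4]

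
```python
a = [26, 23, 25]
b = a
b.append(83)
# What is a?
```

After line 1: a = [26, 23, 25]
After line 2 (b = a is an alias, same object): a = [26, 23, 25], b = [26, 23, 25]
After line 3 (b.append mutates the shared list): a = [26, 23, 25, 83], b = [26, 23, 25, 83]

[26, 23, 25, 83]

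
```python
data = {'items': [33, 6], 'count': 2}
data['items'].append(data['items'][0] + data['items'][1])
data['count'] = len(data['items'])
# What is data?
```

After line 1: data = {'items': [33, 6], 'count': 2}
After line 2 (append 33 + 6 = 39): data = {'items': [33, 6, 39], 'count': 2}
After line 3 (count = len(items) = 3): data = {'items': [33, 6, 39], 'count': 3}

{'items': [33, 6, 39], 'count': 3}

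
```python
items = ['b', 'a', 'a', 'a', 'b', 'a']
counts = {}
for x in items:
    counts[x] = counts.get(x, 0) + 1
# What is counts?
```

Initial: counts = {}, items = ['b', 'a', 'a', 'a', 'b', 'a']
See 'b': counts = {'b': 1}
See 'a': counts = {'b': 1, 'a': 1}
See 'a': counts = {'b': 1, 'a': 2}
See 'a': counts = {'b': 1, 'a': 3}
See 'b': counts = {'b': 2, 'a': 3}
See 'a': counts = {'b': 2, 'a': 4}

{'b': 2, 'a': 4}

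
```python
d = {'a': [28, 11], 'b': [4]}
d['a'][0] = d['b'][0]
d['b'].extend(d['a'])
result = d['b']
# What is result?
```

After line 1: d = {'a': [28, 11], 'b': [4]}
After line 2 (a[0] = b[0] = 4): d = {'a': [4, 11], 'b': [4]}
After line 3 (b.extend(a) appends [4, 11]): d = {'a': [4, 11], 'b': [4, 4, 11]}
After line 4: result = d['b'] = [4, 4, 11]

[4, 4, 11]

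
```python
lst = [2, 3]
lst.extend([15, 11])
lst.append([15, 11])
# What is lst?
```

After line 1: lst = [2, 3]
After line 2 (extend unpacks [15, 11]): lst = [2, 3, 15, 11]
After line 3 (append adds [15, 11] as single element): lst = [2, 3, 15, 11, [15, 11]]

[2, 3, 15, 11, [15, 11]]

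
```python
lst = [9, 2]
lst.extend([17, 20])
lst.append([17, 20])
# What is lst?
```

After line 1: lst = [9, 2]
After line 2 (extend unpacks [17, 20]): lst = [9, 2, 17, 20]
After line 3 (append adds [17, 20] as single element): lst = [9, 2, 17, 20, [17, 20]]

[9, 2, 17, 20, [17, 20]]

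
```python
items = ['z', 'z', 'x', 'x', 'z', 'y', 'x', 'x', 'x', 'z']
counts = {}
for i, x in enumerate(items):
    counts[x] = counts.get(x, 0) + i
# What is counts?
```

Initial: counts = {}, items = ['z', 'z', 'x', 'x', 'z', 'y', 'x', 'x', 'x', 'z']
i=0, x='z': counts = {'z': 0}
i=1, x='z': counts = {'z': 1}
i=2, x='x': counts = {'z': 1, 'x': 2}
i=3, x='x': counts = {'z': 1, 'x': 5}
i=4, x='z': counts = {'z': 5, 'x': 5}
i=5, x='y': counts = {'z': 5, 'x': 5, 'y': 5}
i=6, x='x': counts = {'z': 5, 'x': 11, 'y': 5}
i=7, x='x': counts = {'z': 5, 'x': 18, 'y': 5}
i=8, x='x': counts = {'z': 5, 'x': 26, 'y': 5}
i=9, x='z': counts = {'z': 14, 'x': 26, 'y': 5}

{'z': 14, 'x': 26, 'y': 5}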